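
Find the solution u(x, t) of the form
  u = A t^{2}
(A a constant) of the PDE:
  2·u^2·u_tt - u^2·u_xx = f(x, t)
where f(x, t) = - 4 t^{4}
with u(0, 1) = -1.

Answer: u(x, t) = - t^{2}

Derivation:
Substitute the ansatz u = A t^{2} into the left-hand side.
Derivatives of the ansatz:
  u_tt = 2 A
  u_xx = 0
Term by term:
  2·u^2·u_tt = 4 A^{3} t^{4}
  -u^2·u_xx = 0
So the left-hand side equals
  4 A^{3} t^{4}
This must equal f(x, t) = - 4 t^{4} identically.
Matching coefficients of the independent functions:
  [t^{4}]:  4 A^{3} = -4
Solving: A = -1.
Check against the point condition:
  u(0, 1) = -1  ⟹  A = -1  ✓
Hence u(x, t) = - t^{2}.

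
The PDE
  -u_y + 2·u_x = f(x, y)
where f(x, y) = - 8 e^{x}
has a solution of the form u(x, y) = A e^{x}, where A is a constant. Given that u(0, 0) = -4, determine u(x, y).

Answer: u(x, y) = - 4 e^{x}

Derivation:
Substitute the ansatz u = A e^{x} into the left-hand side.
Derivatives of the ansatz:
  u_y = 0
  u_x = A e^{x}
Term by term:
  -u_y = 0
  2·u_x = 2 A e^{x}
So the left-hand side equals
  2 A e^{x}
This must equal f(x, y) = - 8 e^{x} identically.
Matching coefficients of the independent functions:
  [e^{x}]:  2 A = -8
Solving: A = -4.
Check against the point condition:
  u(0, 0) = -4  ⟹  A = -4  ✓
Hence u(x, y) = - 4 e^{x}.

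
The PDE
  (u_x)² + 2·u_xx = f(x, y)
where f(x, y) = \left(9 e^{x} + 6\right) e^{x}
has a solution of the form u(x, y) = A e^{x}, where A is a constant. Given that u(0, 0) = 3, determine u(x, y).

Substitute the ansatz u = A e^{x} into the left-hand side.
Derivatives of the ansatz:
  u_x = A e^{x}
  u_xx = A e^{x}
Term by term:
  (u_x)² = A^{2} e^{2 x}
  2·u_xx = 2 A e^{x}
So the left-hand side equals
  A^{2} e^{2 x} + 2 A e^{x}
This must equal f(x, y) = \left(9 e^{x} + 6\right) e^{x} identically.
Matching coefficients of the independent functions:
  [e^{x}]:  2 A = 6
  [e^{2 x}]:  A^{2} = 9
Solving: A = 3.
Check against the point condition:
  u(0, 0) = 3  ⟹  A = 3  ✓
Hence u(x, y) = 3 e^{x}.

Answer: u(x, y) = 3 e^{x}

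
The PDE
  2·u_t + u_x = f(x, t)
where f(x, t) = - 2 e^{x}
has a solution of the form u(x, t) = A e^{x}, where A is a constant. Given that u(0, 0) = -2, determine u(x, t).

Answer: u(x, t) = - 2 e^{x}

Derivation:
Substitute the ansatz u = A e^{x} into the left-hand side.
Derivatives of the ansatz:
  u_t = 0
  u_x = A e^{x}
Term by term:
  2·u_t = 0
  u_x = A e^{x}
So the left-hand side equals
  A e^{x}
This must equal f(x, t) = - 2 e^{x} identically.
Matching coefficients of the independent functions:
  [e^{x}]:  A = -2
Solving: A = -2.
Check against the point condition:
  u(0, 0) = -2  ⟹  A = -2  ✓
Hence u(x, t) = - 2 e^{x}.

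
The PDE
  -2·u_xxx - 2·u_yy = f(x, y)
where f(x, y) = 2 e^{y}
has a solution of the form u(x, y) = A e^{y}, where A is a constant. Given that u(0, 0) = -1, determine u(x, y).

Substitute the ansatz u = A e^{y} into the left-hand side.
Derivatives of the ansatz:
  u_xxx = 0
  u_yy = A e^{y}
Term by term:
  -2·u_xxx = 0
  -2·u_yy = - 2 A e^{y}
So the left-hand side equals
  - 2 A e^{y}
This must equal f(x, y) = 2 e^{y} identically.
Matching coefficients of the independent functions:
  [e^{y}]:  - 2 A = 2
Solving: A = -1.
Check against the point condition:
  u(0, 0) = -1  ⟹  A = -1  ✓
Hence u(x, y) = - e^{y}.

Answer: u(x, y) = - e^{y}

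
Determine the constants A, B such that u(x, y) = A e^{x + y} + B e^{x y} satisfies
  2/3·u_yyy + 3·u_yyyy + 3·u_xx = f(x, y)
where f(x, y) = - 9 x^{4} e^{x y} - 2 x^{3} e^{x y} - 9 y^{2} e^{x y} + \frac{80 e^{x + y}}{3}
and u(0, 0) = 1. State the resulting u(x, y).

Answer: u(x, y) = - 3 e^{x y} + 4 e^{x + y}

Derivation:
Substitute the ansatz u = A e^{x + y} + B e^{x y} into the left-hand side.
Derivatives of the ansatz:
  u_yyy = A e^{x} e^{y} + B x^{3} e^{x y}
  u_yyyy = A e^{x} e^{y} + B x^{4} e^{x y}
  u_xx = A e^{x} e^{y} + B y^{2} e^{x y}
Term by term:
  2/3·u_yyy = \frac{2 A e^{x} e^{y}}{3} + \frac{2 B x^{3} e^{x y}}{3}
  3·u_yyyy = 3 A e^{x} e^{y} + 3 B x^{4} e^{x y}
  3·u_xx = 3 A e^{x} e^{y} + 3 B y^{2} e^{x y}
So the left-hand side equals
  \frac{20 A e^{x} e^{y}}{3} + 3 B x^{4} e^{x y} + \frac{2 B x^{3} e^{x y}}{3} + 3 B y^{2} e^{x y}
This must equal f(x, y) identically; expanded, f = - 9 x^{4} e^{x y} - 2 x^{3} e^{x y} - 9 y^{2} e^{x y} + \frac{80 e^{x} e^{y}}{3}.
Matching coefficients of the independent functions:
  [x^{3} e^{x y}]:  \frac{2 B}{3} = -2
  [x^{4} e^{x y}, y^{2} e^{x y}]:  3 B = -9
  [e^{x} e^{y}]:  \frac{20 A}{3} = \frac{80}{3}
Solving: A = 4, B = -3.
Check against the point condition:
  u(0, 0) = 1  ⟹  A + B = 1  ✓
Hence u(x, y) = - 3 e^{x y} + 4 e^{x + y}.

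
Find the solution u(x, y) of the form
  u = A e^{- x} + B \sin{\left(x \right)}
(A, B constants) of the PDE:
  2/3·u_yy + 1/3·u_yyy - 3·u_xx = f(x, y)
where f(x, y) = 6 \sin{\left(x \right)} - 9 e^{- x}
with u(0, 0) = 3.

Substitute the ansatz u = A e^{- x} + B \sin{\left(x \right)} into the left-hand side.
Derivatives of the ansatz:
  u_yy = 0
  u_yyy = 0
  u_xx = A e^{- x} - B \sin{\left(x \right)}
Term by term:
  2/3·u_yy = 0
  1/3·u_yyy = 0
  -3·u_xx = - 3 A e^{- x} + 3 B \sin{\left(x \right)}
So the left-hand side equals
  - 3 A e^{- x} + 3 B \sin{\left(x \right)}
This must equal f(x, y) = 6 \sin{\left(x \right)} - 9 e^{- x} identically.
Matching coefficients of the independent functions:
  [e^{- x}]:  - 3 A = -9
  [\sin{\left(x \right)}]:  3 B = 6
Solving: A = 3, B = 2.
Check against the point condition:
  u(0, 0) = 3  ⟹  A = 3  ✓
Hence u(x, y) = 2 \sin{\left(x \right)} + 3 e^{- x}.

Answer: u(x, y) = 2 \sin{\left(x \right)} + 3 e^{- x}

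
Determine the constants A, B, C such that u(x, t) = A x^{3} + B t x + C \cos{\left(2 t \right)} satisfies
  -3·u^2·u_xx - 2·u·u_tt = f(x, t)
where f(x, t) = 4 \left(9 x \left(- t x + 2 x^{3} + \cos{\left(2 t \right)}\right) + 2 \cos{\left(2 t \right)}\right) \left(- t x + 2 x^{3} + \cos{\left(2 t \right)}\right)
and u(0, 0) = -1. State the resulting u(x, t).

Substitute the ansatz u = A x^{3} + B t x + C \cos{\left(2 t \right)} into the left-hand side.
Derivatives of the ansatz:
  u_xx = 6 A x
  u_tt = - 4 C \cos{\left(2 t \right)}
Term by term:
  -3·u^2·u_xx = - 18 A^{3} x^{7} - 36 A^{2} B t x^{5} - 36 A^{2} C x^{4} \cos{\left(2 t \right)} - 18 A B^{2} t^{2} x^{3} - 36 A B C t x^{2} \cos{\left(2 t \right)} - 18 A C^{2} x \cos^{2}{\left(2 t \right)}
  -2·u·u_tt = 8 A C x^{3} \cos{\left(2 t \right)} + 8 B C t x \cos{\left(2 t \right)} + 8 C^{2} \cos^{2}{\left(2 t \right)}
So the left-hand side equals
  - 18 A^{3} x^{7} - 36 A^{2} B t x^{5} - 36 A^{2} C x^{4} \cos{\left(2 t \right)} - 18 A B^{2} t^{2} x^{3} - 36 A B C t x^{2} \cos{\left(2 t \right)} - 18 A C^{2} x \cos^{2}{\left(2 t \right)} + 8 A C x^{3} \cos{\left(2 t \right)} + 8 B C t x \cos{\left(2 t \right)} + 8 C^{2} \cos^{2}{\left(2 t \right)}
This must equal f(x, t) identically; expanded, f = 36 t^{2} x^{3} - 144 t x^{5} - 72 t x^{2} \cos{\left(2 t \right)} - 8 t x \cos{\left(2 t \right)} + 144 x^{7} + 144 x^{4} \cos{\left(2 t \right)} + 16 x^{3} \cos{\left(2 t \right)} + 36 x \cos^{2}{\left(2 t \right)} + 8 \cos^{2}{\left(2 t \right)}.
Matching coefficients of the independent functions:
  [x^{7}]:  - 18 A^{3} = 144
  [t x^{5}]:  - 36 A^{2} B = -144
  [t^{2} x^{3}]:  - 18 A B^{2} = 36
  [x \cos^{2}{\left(2 t \right)}]:  - 18 A C^{2} = 36
  [x^{3} \cos{\left(2 t \right)}]:  8 A C = 16
  [x^{4} \cos{\left(2 t \right)}]:  - 36 A^{2} C = 144
  [t x \cos{\left(2 t \right)}]:  8 B C = -8
  [t x^{2} \cos{\left(2 t \right)}]:  - 36 A B C = -72
  [\cos^{2}{\left(2 t \right)}]:  8 C^{2} = 8
Solving: A = -2, B = 1, C = -1.
Check against the point condition:
  u(0, 0) = -1  ⟹  C = -1  ✓
Hence u(x, t) = t x - 2 x^{3} - \cos{\left(2 t \right)}.

Answer: u(x, t) = t x - 2 x^{3} - \cos{\left(2 t \right)}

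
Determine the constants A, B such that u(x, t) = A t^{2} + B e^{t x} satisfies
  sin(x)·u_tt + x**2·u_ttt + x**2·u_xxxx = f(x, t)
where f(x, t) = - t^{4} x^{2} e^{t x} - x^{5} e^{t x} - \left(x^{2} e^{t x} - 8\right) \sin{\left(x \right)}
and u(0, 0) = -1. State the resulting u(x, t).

Substitute the ansatz u = A t^{2} + B e^{t x} into the left-hand side.
Derivatives of the ansatz:
  u_tt = 2 A + B x^{2} e^{t x}
  u_ttt = B x^{3} e^{t x}
  u_xxxx = B t^{4} e^{t x}
Term by term:
  sin(x)·u_tt = 2 A \sin{\left(x \right)} + B x^{2} e^{t x} \sin{\left(x \right)}
  x**2·u_ttt = B x^{5} e^{t x}
  x**2·u_xxxx = B t^{4} x^{2} e^{t x}
So the left-hand side equals
  2 A \sin{\left(x \right)} + B t^{4} x^{2} e^{t x} + B x^{5} e^{t x} + B x^{2} e^{t x} \sin{\left(x \right)}
This must equal f(x, t) identically; expanded, f = - t^{4} x^{2} e^{t x} - x^{5} e^{t x} - x^{2} e^{t x} \sin{\left(x \right)} + 8 \sin{\left(x \right)}.
Matching coefficients of the independent functions:
  [x^{5} e^{t x}, t^{4} x^{2} e^{t x}, x^{2} e^{t x} \sin{\left(x \right)}]:  B = -1
  [\sin{\left(x \right)}]:  2 A = 8
Solving: A = 4, B = -1.
Check against the point condition:
  u(0, 0) = -1  ⟹  B = -1  ✓
Hence u(x, t) = 4 t^{2} - e^{t x}.

Answer: u(x, t) = 4 t^{2} - e^{t x}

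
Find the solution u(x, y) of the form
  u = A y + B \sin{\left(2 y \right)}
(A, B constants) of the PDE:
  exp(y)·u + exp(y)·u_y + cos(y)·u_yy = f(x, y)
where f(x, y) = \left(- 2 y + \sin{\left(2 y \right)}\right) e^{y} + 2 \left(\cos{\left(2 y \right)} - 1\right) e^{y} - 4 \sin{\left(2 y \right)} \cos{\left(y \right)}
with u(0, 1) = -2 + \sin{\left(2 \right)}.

Answer: u(x, y) = - 2 y + \sin{\left(2 y \right)}

Derivation:
Substitute the ansatz u = A y + B \sin{\left(2 y \right)} into the left-hand side.
Derivatives of the ansatz:
  u_y = A + 2 B \cos{\left(2 y \right)}
  u_yy = - 4 B \sin{\left(2 y \right)}
Term by term:
  exp(y)·u = A y e^{y} + B e^{y} \sin{\left(2 y \right)}
  exp(y)·u_y = A e^{y} + 2 B e^{y} \cos{\left(2 y \right)}
  cos(y)·u_yy = - 4 B \sin{\left(2 y \right)} \cos{\left(y \right)}
So the left-hand side equals
  A y e^{y} + A e^{y} + B e^{y} \sin{\left(2 y \right)} + 2 B e^{y} \cos{\left(2 y \right)} - 4 B \sin{\left(2 y \right)} \cos{\left(y \right)}
This must equal f(x, y) identically; expanded, f = - 2 y e^{y} + e^{y} \sin{\left(2 y \right)} + 2 e^{y} \cos{\left(2 y \right)} - 2 e^{y} - 4 \sin{\left(2 y \right)} \cos{\left(y \right)}.
Matching coefficients of the independent functions:
  [y e^{y}, e^{y}]:  A = -2
  [e^{y} \sin{\left(2 y \right)}]:  B = 1
  [e^{y} \cos{\left(2 y \right)}]:  2 B = 2
  [\sin{\left(2 y \right)} \cos{\left(y \right)}]:  - 4 B = -4
Solving: A = -2, B = 1.
Check against the point condition:
  u(0, 1) = -2 + \sin{\left(2 \right)}  ⟹  A + B \sin{\left(2 \right)} = -2 + \sin{\left(2 \right)}  ✓
Hence u(x, y) = - 2 y + \sin{\left(2 y \right)}.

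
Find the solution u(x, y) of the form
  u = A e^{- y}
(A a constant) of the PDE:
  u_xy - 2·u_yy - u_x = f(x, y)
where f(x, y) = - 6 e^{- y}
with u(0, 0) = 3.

Substitute the ansatz u = A e^{- y} into the left-hand side.
Derivatives of the ansatz:
  u_xy = 0
  u_yy = A e^{- y}
  u_x = 0
Term by term:
  u_xy = 0
  -2·u_yy = - 2 A e^{- y}
  -u_x = 0
So the left-hand side equals
  - 2 A e^{- y}
This must equal f(x, y) = - 6 e^{- y} identically.
Matching coefficients of the independent functions:
  [e^{- y}]:  - 2 A = -6
Solving: A = 3.
Check against the point condition:
  u(0, 0) = 3  ⟹  A = 3  ✓
Hence u(x, y) = 3 e^{- y}.

Answer: u(x, y) = 3 e^{- y}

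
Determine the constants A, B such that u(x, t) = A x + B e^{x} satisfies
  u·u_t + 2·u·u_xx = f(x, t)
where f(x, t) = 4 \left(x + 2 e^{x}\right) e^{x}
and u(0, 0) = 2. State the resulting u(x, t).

Answer: u(x, t) = x + 2 e^{x}

Derivation:
Substitute the ansatz u = A x + B e^{x} into the left-hand side.
Derivatives of the ansatz:
  u_t = 0
  u_xx = B e^{x}
Term by term:
  u·u_t = 0
  2·u·u_xx = 2 A B x e^{x} + 2 B^{2} e^{2 x}
So the left-hand side equals
  2 A B x e^{x} + 2 B^{2} e^{2 x}
This must equal f(x, t) = 4 \left(x + 2 e^{x}\right) e^{x} identically.
Matching coefficients of the independent functions:
  [x e^{x}]:  2 A B = 4
  [e^{2 x}]:  2 B^{2} = 8
These equations allow (A, B) = (-1, -2) or (1, 2).
Impose the point condition(s):
  u(0, 0) = 2  ⟹  B = 2
Only A = 1, B = 2 satisfies everything.
Hence u(x, t) = x + 2 e^{x}.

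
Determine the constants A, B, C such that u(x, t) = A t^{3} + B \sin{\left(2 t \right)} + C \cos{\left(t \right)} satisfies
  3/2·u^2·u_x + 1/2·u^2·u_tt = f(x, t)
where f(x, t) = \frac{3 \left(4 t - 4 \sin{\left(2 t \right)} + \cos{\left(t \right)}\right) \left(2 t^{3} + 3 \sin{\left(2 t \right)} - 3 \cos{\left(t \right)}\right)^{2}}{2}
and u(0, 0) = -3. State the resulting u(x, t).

Answer: u(x, t) = 2 t^{3} + 3 \sin{\left(2 t \right)} - 3 \cos{\left(t \right)}

Derivation:
Substitute the ansatz u = A t^{3} + B \sin{\left(2 t \right)} + C \cos{\left(t \right)} into the left-hand side.
Derivatives of the ansatz:
  u_x = 0
  u_tt = 6 A t - 4 B \sin{\left(2 t \right)} - C \cos{\left(t \right)}
Term by term:
  3/2·u^2·u_x = 0
  1/2·u^2·u_tt = 3 A^{3} t^{7} - 2 A^{2} B t^{6} \sin{\left(2 t \right)} + 6 A^{2} B t^{4} \sin{\left(2 t \right)} - \frac{A^{2} C t^{6} \cos{\left(t \right)}}{2} + 6 A^{2} C t^{4} \cos{\left(t \right)} - 4 A B^{2} t^{3} \sin^{2}{\left(2 t \right)} + 3 A B^{2} t \sin^{2}{\left(2 t \right)} - 5 A B C t^{3} \sin{\left(2 t \right)} \cos{\left(t \right)} + 6 A B C t \sin{\left(2 t \right)} \cos{\left(t \right)} - A C^{2} t^{3} \cos^{2}{\left(t \right)} + 3 A C^{2} t \cos^{2}{\left(t \right)} - 2 B^{3} \sin^{3}{\left(2 t \right)} - \frac{9 B^{2} C \sin^{2}{\left(2 t \right)} \cos{\left(t \right)}}{2} - 3 B C^{2} \sin{\left(2 t \right)} \cos^{2}{\left(t \right)} - \frac{C^{3} \cos^{3}{\left(t \right)}}{2}
So the left-hand side equals
  3 A^{3} t^{7} - 2 A^{2} B t^{6} \sin{\left(2 t \right)} + 6 A^{2} B t^{4} \sin{\left(2 t \right)} - \frac{A^{2} C t^{6} \cos{\left(t \right)}}{2} + 6 A^{2} C t^{4} \cos{\left(t \right)} - 4 A B^{2} t^{3} \sin^{2}{\left(2 t \right)} + 3 A B^{2} t \sin^{2}{\left(2 t \right)} - 5 A B C t^{3} \sin{\left(2 t \right)} \cos{\left(t \right)} + 6 A B C t \sin{\left(2 t \right)} \cos{\left(t \right)} - A C^{2} t^{3} \cos^{2}{\left(t \right)} + 3 A C^{2} t \cos^{2}{\left(t \right)} - 2 B^{3} \sin^{3}{\left(2 t \right)} - \frac{9 B^{2} C \sin^{2}{\left(2 t \right)} \cos{\left(t \right)}}{2} - 3 B C^{2} \sin{\left(2 t \right)} \cos^{2}{\left(t \right)} - \frac{C^{3} \cos^{3}{\left(t \right)}}{2}
This must equal f(x, t) identically; expanded, f = 24 t^{7} - 24 t^{6} \sin{\left(2 t \right)} + 6 t^{6} \cos{\left(t \right)} + 72 t^{4} \sin{\left(2 t \right)} - 72 t^{4} \cos{\left(t \right)} - 72 t^{3} \sin^{2}{\left(2 t \right)} + 90 t^{3} \sin{\left(2 t \right)} \cos{\left(t \right)} - 18 t^{3} \cos^{2}{\left(t \right)} + 54 t \sin^{2}{\left(2 t \right)} - 108 t \sin{\left(2 t \right)} \cos{\left(t \right)} + 54 t \cos^{2}{\left(t \right)} - 54 \sin^{3}{\left(2 t \right)} + \frac{243 \sin^{2}{\left(2 t \right)} \cos{\left(t \right)}}{2} - 81 \sin{\left(2 t \right)} \cos^{2}{\left(t \right)} + \frac{27 \cos^{3}{\left(t \right)}}{2}.
Matching coefficients of the independent functions:
(each divided by its leading coefficient; functions giving the same equation are listed together)
  [t^{7}]:  A^{3} - 8 = 0
  [t \sin^{2}{\left(2 t \right)}, t^{3} \sin^{2}{\left(2 t \right)}]:  A B^{2} - 18 = 0
  [t \cos^{2}{\left(t \right)}, t^{3} \cos^{2}{\left(t \right)}]:  A C^{2} - 18 = 0
  [t^{4} \sin{\left(2 t \right)}, t^{6} \sin{\left(2 t \right)}]:  A^{2} B - 12 = 0
  [t^{4} \cos{\left(t \right)}, t^{6} \cos{\left(t \right)}]:  A^{2} C + 12 = 0
  [\sin{\left(2 t \right)} \cos^{2}{\left(t \right)}]:  B C^{2} - 27 = 0
  [\sin^{2}{\left(2 t \right)} \cos{\left(t \right)}]:  B^{2} C + 27 = 0
  [t \sin{\left(2 t \right)} \cos{\left(t \right)}, t^{3} \sin{\left(2 t \right)} \cos{\left(t \right)}]:  A B C + 18 = 0
  [\sin^{3}{\left(2 t \right)}]:  B^{3} - 27 = 0
  [\cos^{3}{\left(t \right)}]:  C^{3} + 27 = 0
Solving: A = 2, B = 3, C = -3.
Check against the point condition:
  u(0, 0) = -3  ⟹  C = -3  ✓
Hence u(x, t) = 2 t^{3} + 3 \sin{\left(2 t \right)} - 3 \cos{\left(t \right)}.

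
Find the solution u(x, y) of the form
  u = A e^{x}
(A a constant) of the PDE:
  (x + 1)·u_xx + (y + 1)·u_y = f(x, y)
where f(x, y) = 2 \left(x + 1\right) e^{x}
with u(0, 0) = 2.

Substitute the ansatz u = A e^{x} into the left-hand side.
Derivatives of the ansatz:
  u_xx = A e^{x}
  u_y = 0
Term by term:
  (x + 1)·u_xx = A x e^{x} + A e^{x}
  (y + 1)·u_y = 0
So the left-hand side equals
  A x e^{x} + A e^{x}
This must equal f(x, y) identically; expanded, f = 2 x e^{x} + 2 e^{x}.
Matching coefficients of the independent functions:
  [x e^{x}, e^{x}]:  A = 2
Solving: A = 2.
Check against the point condition:
  u(0, 0) = 2  ⟹  A = 2  ✓
Hence u(x, y) = 2 e^{x}.

Answer: u(x, y) = 2 e^{x}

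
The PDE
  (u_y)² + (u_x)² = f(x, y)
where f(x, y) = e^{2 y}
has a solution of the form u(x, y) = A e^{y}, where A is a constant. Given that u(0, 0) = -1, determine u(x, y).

Substitute the ansatz u = A e^{y} into the left-hand side.
Derivatives of the ansatz:
  u_y = A e^{y}
  u_x = 0
Term by term:
  (u_y)² = A^{2} e^{2 y}
  (u_x)² = 0
So the left-hand side equals
  A^{2} e^{2 y}
This must equal f(x, y) = e^{2 y} identically.
Matching coefficients of the independent functions:
  [e^{2 y}]:  A^{2} = 1
These equations allow (A) = (-1) or (1).
Impose the point condition(s):
  u(0, 0) = -1  ⟹  A = -1
Only A = -1 satisfies everything.
Hence u(x, y) = - e^{y}.

Answer: u(x, y) = - e^{y}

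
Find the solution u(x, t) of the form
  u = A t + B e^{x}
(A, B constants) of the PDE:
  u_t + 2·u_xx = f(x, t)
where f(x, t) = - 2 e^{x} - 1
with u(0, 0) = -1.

Answer: u(x, t) = - t - e^{x}

Derivation:
Substitute the ansatz u = A t + B e^{x} into the left-hand side.
Derivatives of the ansatz:
  u_t = A
  u_xx = B e^{x}
Term by term:
  u_t = A
  2·u_xx = 2 B e^{x}
So the left-hand side equals
  A + 2 B e^{x}
This must equal f(x, t) = - 2 e^{x} - 1 identically.
Matching coefficients of the independent functions:
  [constant term]:  A = -1
  [e^{x}]:  2 B = -2
Solving: A = -1, B = -1.
Check against the point condition:
  u(0, 0) = -1  ⟹  B = -1  ✓
Hence u(x, t) = - t - e^{x}.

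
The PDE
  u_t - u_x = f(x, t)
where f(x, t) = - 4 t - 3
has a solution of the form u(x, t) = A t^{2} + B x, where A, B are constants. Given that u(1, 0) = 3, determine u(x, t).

Answer: u(x, t) = - 2 t^{2} + 3 x

Derivation:
Substitute the ansatz u = A t^{2} + B x into the left-hand side.
Derivatives of the ansatz:
  u_t = 2 A t
  u_x = B
Term by term:
  u_t = 2 A t
  -u_x = - B
So the left-hand side equals
  2 A t - B
This must equal f(x, t) = - 4 t - 3 identically.
Matching coefficients of the independent functions:
  [constant term]:  - B = -3
  [t]:  2 A = -4
Solving: A = -2, B = 3.
Check against the point condition:
  u(1, 0) = 3  ⟹  B = 3  ✓
Hence u(x, t) = - 2 t^{2} + 3 x.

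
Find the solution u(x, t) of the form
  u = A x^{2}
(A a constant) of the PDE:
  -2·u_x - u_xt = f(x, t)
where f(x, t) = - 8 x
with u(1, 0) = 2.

Substitute the ansatz u = A x^{2} into the left-hand side.
Derivatives of the ansatz:
  u_x = 2 A x
  u_xt = 0
Term by term:
  -2·u_x = - 4 A x
  -u_xt = 0
So the left-hand side equals
  - 4 A x
This must equal f(x, t) = - 8 x identically.
Matching coefficients of the independent functions:
  [x]:  - 4 A = -8
Solving: A = 2.
Check against the point condition:
  u(1, 0) = 2  ⟹  A = 2  ✓
Hence u(x, t) = 2 x^{2}.

Answer: u(x, t) = 2 x^{2}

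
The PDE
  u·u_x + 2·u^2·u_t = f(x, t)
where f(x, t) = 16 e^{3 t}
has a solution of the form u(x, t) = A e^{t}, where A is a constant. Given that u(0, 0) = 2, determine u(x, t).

Answer: u(x, t) = 2 e^{t}

Derivation:
Substitute the ansatz u = A e^{t} into the left-hand side.
Derivatives of the ansatz:
  u_x = 0
  u_t = A e^{t}
Term by term:
  u·u_x = 0
  2·u^2·u_t = 2 A^{3} e^{3 t}
So the left-hand side equals
  2 A^{3} e^{3 t}
This must equal f(x, t) = 16 e^{3 t} identically.
Matching coefficients of the independent functions:
  [e^{3 t}]:  2 A^{3} = 16
Solving: A = 2.
Check against the point condition:
  u(0, 0) = 2  ⟹  A = 2  ✓
Hence u(x, t) = 2 e^{t}.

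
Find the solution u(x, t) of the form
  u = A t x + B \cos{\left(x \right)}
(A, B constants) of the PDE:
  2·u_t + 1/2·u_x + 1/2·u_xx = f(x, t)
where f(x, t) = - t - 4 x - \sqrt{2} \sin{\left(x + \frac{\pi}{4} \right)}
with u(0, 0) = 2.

Answer: u(x, t) = - 2 t x + 2 \cos{\left(x \right)}

Derivation:
Substitute the ansatz u = A t x + B \cos{\left(x \right)} into the left-hand side.
Derivatives of the ansatz:
  u_t = A x
  u_x = A t - B \sin{\left(x \right)}
  u_xx = - B \cos{\left(x \right)}
Term by term:
  2·u_t = 2 A x
  1/2·u_x = \frac{A t}{2} - \frac{B \sin{\left(x \right)}}{2}
  1/2·u_xx = - \frac{B \cos{\left(x \right)}}{2}
So the left-hand side equals
  \frac{A t}{2} + 2 A x - \frac{B \sin{\left(x \right)}}{2} - \frac{B \cos{\left(x \right)}}{2}
This must equal f(x, t) identically; expanded, f = - t - 4 x - \sin{\left(x \right)} - \cos{\left(x \right)}.
Matching coefficients of the independent functions:
  [t]:  \frac{A}{2} = -1
  [x]:  2 A = -4
  [\sin{\left(x \right)}, \cos{\left(x \right)}]:  - \frac{B}{2} = -1
Solving: A = -2, B = 2.
Check against the point condition:
  u(0, 0) = 2  ⟹  B = 2  ✓
Hence u(x, t) = - 2 t x + 2 \cos{\left(x \right)}.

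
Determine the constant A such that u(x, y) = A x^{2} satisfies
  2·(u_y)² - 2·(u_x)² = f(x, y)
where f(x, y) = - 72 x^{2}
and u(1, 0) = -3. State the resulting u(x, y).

Substitute the ansatz u = A x^{2} into the left-hand side.
Derivatives of the ansatz:
  u_y = 0
  u_x = 2 A x
Term by term:
  2·(u_y)² = 0
  -2·(u_x)² = - 8 A^{2} x^{2}
So the left-hand side equals
  - 8 A^{2} x^{2}
This must equal f(x, y) = - 72 x^{2} identically.
Matching coefficients of the independent functions:
  [x^{2}]:  - 8 A^{2} = -72
These equations allow (A) = (-3) or (3).
Impose the point condition(s):
  u(1, 0) = -3  ⟹  A = -3
Only A = -3 satisfies everything.
Hence u(x, y) = - 3 x^{2}.

Answer: u(x, y) = - 3 x^{2}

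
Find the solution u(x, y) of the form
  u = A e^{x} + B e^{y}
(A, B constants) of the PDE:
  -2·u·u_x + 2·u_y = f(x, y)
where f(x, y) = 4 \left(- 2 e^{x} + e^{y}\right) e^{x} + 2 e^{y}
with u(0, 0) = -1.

Substitute the ansatz u = A e^{x} + B e^{y} into the left-hand side.
Derivatives of the ansatz:
  u_x = A e^{x}
  u_y = B e^{y}
Term by term:
  -2·u·u_x = - 2 A^{2} e^{2 x} - 2 A B e^{x} e^{y}
  2·u_y = 2 B e^{y}
So the left-hand side equals
  - 2 A^{2} e^{2 x} - 2 A B e^{x} e^{y} + 2 B e^{y}
This must equal f(x, y) = 4 \left(- 2 e^{x} + e^{y}\right) e^{x} + 2 e^{y} identically.
Matching coefficients of the independent functions:
  [e^{x} e^{y}]:  - 2 A B = 4
  [e^{2 x}]:  - 2 A^{2} = -8
  [e^{y}]:  2 B = 2
Solving: A = -2, B = 1.
Check against the point condition:
  u(0, 0) = -1  ⟹  A + B = -1  ✓
Hence u(x, y) = - 2 e^{x} + e^{y}.

Answer: u(x, y) = - 2 e^{x} + e^{y}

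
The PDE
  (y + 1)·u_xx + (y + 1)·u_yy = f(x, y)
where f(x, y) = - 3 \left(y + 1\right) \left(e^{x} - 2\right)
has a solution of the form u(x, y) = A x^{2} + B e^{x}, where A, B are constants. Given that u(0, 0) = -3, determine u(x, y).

Substitute the ansatz u = A x^{2} + B e^{x} into the left-hand side.
Derivatives of the ansatz:
  u_xx = 2 A + B e^{x}
  u_yy = 0
Term by term:
  (y + 1)·u_xx = 2 A y + 2 A + B y e^{x} + B e^{x}
  (y + 1)·u_yy = 0
So the left-hand side equals
  2 A y + 2 A + B y e^{x} + B e^{x}
This must equal f(x, y) identically; expanded, f = - 3 y e^{x} + 6 y - 3 e^{x} + 6.
Matching coefficients of the independent functions:
  [constant term, y]:  2 A = 6
  [y e^{x}, e^{x}]:  B = -3
Solving: A = 3, B = -3.
Check against the point condition:
  u(0, 0) = -3  ⟹  B = -3  ✓
Hence u(x, y) = 3 x^{2} - 3 e^{x}.

Answer: u(x, y) = 3 x^{2} - 3 e^{x}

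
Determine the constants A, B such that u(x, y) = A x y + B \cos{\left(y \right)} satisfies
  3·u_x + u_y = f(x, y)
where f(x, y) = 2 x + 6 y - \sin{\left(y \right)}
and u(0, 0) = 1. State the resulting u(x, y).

Substitute the ansatz u = A x y + B \cos{\left(y \right)} into the left-hand side.
Derivatives of the ansatz:
  u_x = A y
  u_y = A x - B \sin{\left(y \right)}
Term by term:
  3·u_x = 3 A y
  u_y = A x - B \sin{\left(y \right)}
So the left-hand side equals
  A x + 3 A y - B \sin{\left(y \right)}
This must equal f(x, y) = 2 x + 6 y - \sin{\left(y \right)} identically.
Matching coefficients of the independent functions:
  [x]:  A = 2
  [y]:  3 A = 6
  [\sin{\left(y \right)}]:  - B = -1
Solving: A = 2, B = 1.
Check against the point condition:
  u(0, 0) = 1  ⟹  B = 1  ✓
Hence u(x, y) = 2 x y + \cos{\left(y \right)}.

Answer: u(x, y) = 2 x y + \cos{\left(y \right)}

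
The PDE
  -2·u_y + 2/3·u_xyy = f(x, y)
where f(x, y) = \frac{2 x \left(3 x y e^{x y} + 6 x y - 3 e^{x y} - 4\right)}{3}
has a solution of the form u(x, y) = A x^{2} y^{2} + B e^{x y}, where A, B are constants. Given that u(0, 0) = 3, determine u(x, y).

Substitute the ansatz u = A x^{2} y^{2} + B e^{x y} into the left-hand side.
Derivatives of the ansatz:
  u_y = 2 A x^{2} y + B x e^{x y}
  u_xyy = 4 A x + B x^{2} y e^{x y} + 2 B x e^{x y}
Term by term:
  -2·u_y = - 4 A x^{2} y - 2 B x e^{x y}
  2/3·u_xyy = \frac{8 A x}{3} + \frac{2 B x^{2} y e^{x y}}{3} + \frac{4 B x e^{x y}}{3}
So the left-hand side equals
  - 4 A x^{2} y + \frac{8 A x}{3} + \frac{2 B x^{2} y e^{x y}}{3} - \frac{2 B x e^{x y}}{3}
This must equal f(x, y) identically; expanded, f = 2 x^{2} y e^{x y} + 4 x^{2} y - 2 x e^{x y} - \frac{8 x}{3}.
Matching coefficients of the independent functions:
  [x]:  \frac{8 A}{3} = - \frac{8}{3}
  [x e^{x y}]:  - \frac{2 B}{3} = -2
  [x^{2} y]:  - 4 A = 4
  [x^{2} y e^{x y}]:  \frac{2 B}{3} = 2
Solving: A = -1, B = 3.
Check against the point condition:
  u(0, 0) = 3  ⟹  B = 3  ✓
Hence u(x, y) = - x^{2} y^{2} + 3 e^{x y}.

Answer: u(x, y) = - x^{2} y^{2} + 3 e^{x y}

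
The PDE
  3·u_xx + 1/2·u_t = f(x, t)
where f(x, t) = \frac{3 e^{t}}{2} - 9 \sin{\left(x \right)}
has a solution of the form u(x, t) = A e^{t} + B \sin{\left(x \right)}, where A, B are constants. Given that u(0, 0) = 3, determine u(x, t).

Substitute the ansatz u = A e^{t} + B \sin{\left(x \right)} into the left-hand side.
Derivatives of the ansatz:
  u_xx = - B \sin{\left(x \right)}
  u_t = A e^{t}
Term by term:
  3·u_xx = - 3 B \sin{\left(x \right)}
  1/2·u_t = \frac{A e^{t}}{2}
So the left-hand side equals
  \frac{A e^{t}}{2} - 3 B \sin{\left(x \right)}
This must equal f(x, t) = \frac{3 e^{t}}{2} - 9 \sin{\left(x \right)} identically.
Matching coefficients of the independent functions:
  [e^{t}]:  \frac{A}{2} = \frac{3}{2}
  [\sin{\left(x \right)}]:  - 3 B = -9
Solving: A = 3, B = 3.
Check against the point condition:
  u(0, 0) = 3  ⟹  A = 3  ✓
Hence u(x, t) = 3 e^{t} + 3 \sin{\left(x \right)}.

Answer: u(x, t) = 3 e^{t} + 3 \sin{\left(x \right)}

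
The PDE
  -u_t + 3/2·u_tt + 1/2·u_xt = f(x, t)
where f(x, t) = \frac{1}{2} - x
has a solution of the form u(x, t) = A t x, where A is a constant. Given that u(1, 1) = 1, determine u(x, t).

Substitute the ansatz u = A t x into the left-hand side.
Derivatives of the ansatz:
  u_t = A x
  u_tt = 0
  u_xt = A
Term by term:
  -u_t = - A x
  3/2·u_tt = 0
  1/2·u_xt = \frac{A}{2}
So the left-hand side equals
  - A x + \frac{A}{2}
This must equal f(x, t) = \frac{1}{2} - x identically.
Matching coefficients of the independent functions:
  [constant term]:  \frac{A}{2} = \frac{1}{2}
  [x]:  - A = -1
Solving: A = 1.
Check against the point condition:
  u(1, 1) = 1  ⟹  A = 1  ✓
Hence u(x, t) = t x.

Answer: u(x, t) = t x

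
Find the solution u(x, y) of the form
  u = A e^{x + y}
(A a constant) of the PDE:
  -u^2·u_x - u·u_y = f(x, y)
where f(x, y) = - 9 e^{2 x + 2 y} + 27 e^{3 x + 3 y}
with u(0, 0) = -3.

Substitute the ansatz u = A e^{x + y} into the left-hand side.
Derivatives of the ansatz:
  u_x = A e^{x} e^{y}
  u_y = A e^{x} e^{y}
Term by term:
  -u^2·u_x = - A^{3} e^{3 x} e^{3 y}
  -u·u_y = - A^{2} e^{2 x} e^{2 y}
So the left-hand side equals
  - A^{3} e^{3 x} e^{3 y} - A^{2} e^{2 x} e^{2 y}
This must equal f(x, y) identically; expanded, f = 27 e^{3 x} e^{3 y} - 9 e^{2 x} e^{2 y}.
Matching coefficients of the independent functions:
  [e^{2 x} e^{2 y}]:  - A^{2} = -9
  [e^{3 x} e^{3 y}]:  - A^{3} = 27
Solving: A = -3.
Check against the point condition:
  u(0, 0) = -3  ⟹  A = -3  ✓
Hence u(x, y) = - 3 e^{x + y}.

Answer: u(x, y) = - 3 e^{x + y}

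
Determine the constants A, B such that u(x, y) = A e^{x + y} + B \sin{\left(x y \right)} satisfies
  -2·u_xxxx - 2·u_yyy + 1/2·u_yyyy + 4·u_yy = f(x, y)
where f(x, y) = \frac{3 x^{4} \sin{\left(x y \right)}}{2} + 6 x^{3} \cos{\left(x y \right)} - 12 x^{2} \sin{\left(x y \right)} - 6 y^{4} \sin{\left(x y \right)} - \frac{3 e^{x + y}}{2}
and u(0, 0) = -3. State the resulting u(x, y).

Substitute the ansatz u = A e^{x + y} + B \sin{\left(x y \right)} into the left-hand side.
Derivatives of the ansatz:
  u_xxxx = A e^{x} e^{y} + B y^{4} \sin{\left(x y \right)}
  u_yyy = A e^{x} e^{y} - B x^{3} \cos{\left(x y \right)}
  u_yyyy = A e^{x} e^{y} + B x^{4} \sin{\left(x y \right)}
  u_yy = A e^{x} e^{y} - B x^{2} \sin{\left(x y \right)}
Term by term:
  -2·u_xxxx = - 2 A e^{x} e^{y} - 2 B y^{4} \sin{\left(x y \right)}
  -2·u_yyy = - 2 A e^{x} e^{y} + 2 B x^{3} \cos{\left(x y \right)}
  1/2·u_yyyy = \frac{A e^{x} e^{y}}{2} + \frac{B x^{4} \sin{\left(x y \right)}}{2}
  4·u_yy = 4 A e^{x} e^{y} - 4 B x^{2} \sin{\left(x y \right)}
So the left-hand side equals
  \frac{A e^{x} e^{y}}{2} + \frac{B x^{4} \sin{\left(x y \right)}}{2} + 2 B x^{3} \cos{\left(x y \right)} - 4 B x^{2} \sin{\left(x y \right)} - 2 B y^{4} \sin{\left(x y \right)}
This must equal f(x, y) identically; expanded, f = \frac{3 x^{4} \sin{\left(x y \right)}}{2} + 6 x^{3} \cos{\left(x y \right)} - 12 x^{2} \sin{\left(x y \right)} - 6 y^{4} \sin{\left(x y \right)} - \frac{3 e^{x} e^{y}}{2}.
Matching coefficients of the independent functions:
  [x^{2} \sin{\left(x y \right)}]:  - 4 B = -12
  [x^{3} \cos{\left(x y \right)}]:  2 B = 6
  [x^{4} \sin{\left(x y \right)}]:  \frac{B}{2} = \frac{3}{2}
  [y^{4} \sin{\left(x y \right)}]:  - 2 B = -6
  [e^{x} e^{y}]:  \frac{A}{2} = - \frac{3}{2}
Solving: A = -3, B = 3.
Check against the point condition:
  u(0, 0) = -3  ⟹  A = -3  ✓
Hence u(x, y) = - 3 e^{x + y} + 3 \sin{\left(x y \right)}.

Answer: u(x, y) = - 3 e^{x + y} + 3 \sin{\left(x y \right)}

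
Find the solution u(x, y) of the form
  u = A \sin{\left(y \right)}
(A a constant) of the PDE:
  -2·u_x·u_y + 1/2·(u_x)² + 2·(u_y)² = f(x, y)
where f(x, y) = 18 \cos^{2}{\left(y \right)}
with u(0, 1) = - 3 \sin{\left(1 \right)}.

Substitute the ansatz u = A \sin{\left(y \right)} into the left-hand side.
Derivatives of the ansatz:
  u_x = 0
  u_y = A \cos{\left(y \right)}
Term by term:
  -2·u_x·u_y = 0
  1/2·(u_x)² = 0
  2·(u_y)² = 2 A^{2} \cos^{2}{\left(y \right)}
So the left-hand side equals
  2 A^{2} \cos^{2}{\left(y \right)}
This must equal f(x, y) = 18 \cos^{2}{\left(y \right)} identically.
Matching coefficients of the independent functions:
  [\cos^{2}{\left(y \right)}]:  2 A^{2} = 18
These equations allow (A) = (-3) or (3).
Impose the point condition(s):
  u(0, 1) = - 3 \sin{\left(1 \right)}  ⟹  A \sin{\left(1 \right)} = - 3 \sin{\left(1 \right)}
Only A = -3 satisfies everything.
Hence u(x, y) = - 3 \sin{\left(y \right)}.

Answer: u(x, y) = - 3 \sin{\left(y \right)}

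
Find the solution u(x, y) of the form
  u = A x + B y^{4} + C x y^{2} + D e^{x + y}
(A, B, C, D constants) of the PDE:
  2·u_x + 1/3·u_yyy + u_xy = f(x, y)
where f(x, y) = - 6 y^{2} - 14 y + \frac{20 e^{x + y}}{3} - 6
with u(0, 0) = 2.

Answer: u(x, y) = - 3 x y^{2} - 3 x - y^{4} + 2 e^{x + y}

Derivation:
Substitute the ansatz u = A x + B y^{4} + C x y^{2} + D e^{x + y} into the left-hand side.
Derivatives of the ansatz:
  u_x = A + C y^{2} + D e^{x} e^{y}
  u_yyy = 24 B y + D e^{x} e^{y}
  u_xy = 2 C y + D e^{x} e^{y}
Term by term:
  2·u_x = 2 A + 2 C y^{2} + 2 D e^{x} e^{y}
  1/3·u_yyy = 8 B y + \frac{D e^{x} e^{y}}{3}
  u_xy = 2 C y + D e^{x} e^{y}
So the left-hand side equals
  2 A + 8 B y + 2 C y^{2} + 2 C y + \frac{10 D e^{x} e^{y}}{3}
This must equal f(x, y) identically; expanded, f = - 6 y^{2} - 14 y + \frac{20 e^{x} e^{y}}{3} - 6.
Matching coefficients of the independent functions:
  [constant term]:  2 A = -6
  [y]:  8 B + 2 C = -14
  [y^{2}]:  2 C = -6
  [e^{x} e^{y}]:  \frac{10 D}{3} = \frac{20}{3}
Solving: A = -3, B = -1, C = -3, D = 2.
Check against the point condition:
  u(0, 0) = 2  ⟹  D = 2  ✓
Hence u(x, y) = - 3 x y^{2} - 3 x - y^{4} + 2 e^{x + y}.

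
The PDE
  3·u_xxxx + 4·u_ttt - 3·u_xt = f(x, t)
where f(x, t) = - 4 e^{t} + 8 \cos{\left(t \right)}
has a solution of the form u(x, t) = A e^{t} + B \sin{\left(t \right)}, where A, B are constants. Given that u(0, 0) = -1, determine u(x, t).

Substitute the ansatz u = A e^{t} + B \sin{\left(t \right)} into the left-hand side.
Derivatives of the ansatz:
  u_xxxx = 0
  u_ttt = A e^{t} - B \cos{\left(t \right)}
  u_xt = 0
Term by term:
  3·u_xxxx = 0
  4·u_ttt = 4 A e^{t} - 4 B \cos{\left(t \right)}
  -3·u_xt = 0
So the left-hand side equals
  4 A e^{t} - 4 B \cos{\left(t \right)}
This must equal f(x, t) = - 4 e^{t} + 8 \cos{\left(t \right)} identically.
Matching coefficients of the independent functions:
  [e^{t}]:  4 A = -4
  [\cos{\left(t \right)}]:  - 4 B = 8
Solving: A = -1, B = -2.
Check against the point condition:
  u(0, 0) = -1  ⟹  A = -1  ✓
Hence u(x, t) = - e^{t} - 2 \sin{\left(t \right)}.

Answer: u(x, t) = - e^{t} - 2 \sin{\left(t \right)}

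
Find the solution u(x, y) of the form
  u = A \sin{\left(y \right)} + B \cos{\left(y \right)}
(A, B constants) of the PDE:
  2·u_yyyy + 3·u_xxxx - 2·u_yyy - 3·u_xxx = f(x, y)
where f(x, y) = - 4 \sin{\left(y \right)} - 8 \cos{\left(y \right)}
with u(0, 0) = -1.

Answer: u(x, y) = - 3 \sin{\left(y \right)} - \cos{\left(y \right)}

Derivation:
Substitute the ansatz u = A \sin{\left(y \right)} + B \cos{\left(y \right)} into the left-hand side.
Derivatives of the ansatz:
  u_yyyy = A \sin{\left(y \right)} + B \cos{\left(y \right)}
  u_xxxx = 0
  u_yyy = - A \cos{\left(y \right)} + B \sin{\left(y \right)}
  u_xxx = 0
Term by term:
  2·u_yyyy = 2 A \sin{\left(y \right)} + 2 B \cos{\left(y \right)}
  3·u_xxxx = 0
  -2·u_yyy = 2 A \cos{\left(y \right)} - 2 B \sin{\left(y \right)}
  -3·u_xxx = 0
So the left-hand side equals
  2 A \sin{\left(y \right)} + 2 A \cos{\left(y \right)} - 2 B \sin{\left(y \right)} + 2 B \cos{\left(y \right)}
This must equal f(x, y) = - 4 \sin{\left(y \right)} - 8 \cos{\left(y \right)} identically.
Matching coefficients of the independent functions:
  [\sin{\left(y \right)}]:  2 A - 2 B = -4
  [\cos{\left(y \right)}]:  2 A + 2 B = -8
Solving: A = -3, B = -1.
Check against the point condition:
  u(0, 0) = -1  ⟹  B = -1  ✓
Hence u(x, y) = - 3 \sin{\left(y \right)} - \cos{\left(y \right)}.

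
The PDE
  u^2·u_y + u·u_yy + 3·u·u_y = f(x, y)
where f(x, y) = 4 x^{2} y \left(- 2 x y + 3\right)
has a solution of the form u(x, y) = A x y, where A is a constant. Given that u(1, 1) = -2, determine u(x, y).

Substitute the ansatz u = A x y into the left-hand side.
Derivatives of the ansatz:
  u_y = A x
  u_yy = 0
Term by term:
  u^2·u_y = A^{3} x^{3} y^{2}
  u·u_yy = 0
  3·u·u_y = 3 A^{2} x^{2} y
So the left-hand side equals
  A^{3} x^{3} y^{2} + 3 A^{2} x^{2} y
This must equal f(x, y) identically; expanded, f = - 8 x^{3} y^{2} + 12 x^{2} y.
Matching coefficients of the independent functions:
  [x^{2} y]:  3 A^{2} = 12
  [x^{3} y^{2}]:  A^{3} = -8
Solving: A = -2.
Check against the point condition:
  u(1, 1) = -2  ⟹  A = -2  ✓
Hence u(x, y) = - 2 x y.

Answer: u(x, y) = - 2 x y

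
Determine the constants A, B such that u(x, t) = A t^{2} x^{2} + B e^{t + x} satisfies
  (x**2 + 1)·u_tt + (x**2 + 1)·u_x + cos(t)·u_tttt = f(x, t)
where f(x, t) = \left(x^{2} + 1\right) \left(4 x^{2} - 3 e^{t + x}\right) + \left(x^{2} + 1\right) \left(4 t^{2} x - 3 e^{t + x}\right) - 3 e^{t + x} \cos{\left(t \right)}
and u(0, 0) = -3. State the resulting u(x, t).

Substitute the ansatz u = A t^{2} x^{2} + B e^{t + x} into the left-hand side.
Derivatives of the ansatz:
  u_tt = 2 A x^{2} + B e^{t} e^{x}
  u_x = 2 A t^{2} x + B e^{t} e^{x}
  u_tttt = B e^{t} e^{x}
Term by term:
  (x**2 + 1)·u_tt = 2 A x^{4} + 2 A x^{2} + B x^{2} e^{t} e^{x} + B e^{t} e^{x}
  (x**2 + 1)·u_x = 2 A t^{2} x^{3} + 2 A t^{2} x + B x^{2} e^{t} e^{x} + B e^{t} e^{x}
  cos(t)·u_tttt = B e^{t} e^{x} \cos{\left(t \right)}
So the left-hand side equals
  2 A t^{2} x^{3} + 2 A t^{2} x + 2 A x^{4} + 2 A x^{2} + 2 B x^{2} e^{t} e^{x} + B e^{t} e^{x} \cos{\left(t \right)} + 2 B e^{t} e^{x}
This must equal f(x, t) identically; expanded, f = 4 t^{2} x^{3} + 4 t^{2} x + 4 x^{4} - 6 x^{2} e^{t} e^{x} + 4 x^{2} - 3 e^{t} e^{x} \cos{\left(t \right)} - 6 e^{t} e^{x}.
Matching coefficients of the independent functions:
  [x^{2}, x^{4}, t^{2} x, t^{2} x^{3}]:  2 A = 4
  [e^{t} e^{x}, x^{2} e^{t} e^{x}]:  2 B = -6
  [e^{t} e^{x} \cos{\left(t \right)}]:  B = -3
Solving: A = 2, B = -3.
Check against the point condition:
  u(0, 0) = -3  ⟹  B = -3  ✓
Hence u(x, t) = 2 t^{2} x^{2} - 3 e^{t + x}.

Answer: u(x, t) = 2 t^{2} x^{2} - 3 e^{t + x}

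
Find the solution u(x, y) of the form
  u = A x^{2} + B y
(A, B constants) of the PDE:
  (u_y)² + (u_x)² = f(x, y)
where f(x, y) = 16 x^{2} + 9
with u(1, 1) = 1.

Substitute the ansatz u = A x^{2} + B y into the left-hand side.
Derivatives of the ansatz:
  u_y = B
  u_x = 2 A x
Term by term:
  (u_y)² = B^{2}
  (u_x)² = 4 A^{2} x^{2}
So the left-hand side equals
  4 A^{2} x^{2} + B^{2}
This must equal f(x, y) = 16 x^{2} + 9 identically.
Matching coefficients of the independent functions:
  [constant term]:  B^{2} = 9
  [x^{2}]:  4 A^{2} = 16
These equations allow (A, B) = (-2, -3) or (-2, 3) or (2, -3) or (2, 3).
Impose the point condition(s):
  u(1, 1) = 1  ⟹  A + B = 1
Only A = -2, B = 3 satisfies everything.
Hence u(x, y) = - 2 x^{2} + 3 y.

Answer: u(x, y) = - 2 x^{2} + 3 y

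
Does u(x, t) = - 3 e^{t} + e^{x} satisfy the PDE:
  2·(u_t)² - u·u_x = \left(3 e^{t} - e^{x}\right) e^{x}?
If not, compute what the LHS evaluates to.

Evaluate each term of the left-hand side for u = - 3 e^{t} + e^{x}.
Derivatives:
  u_t = - 3 e^{t}
  u_x = e^{x}
Terms:
  2·(u_t)² = 18 e^{2 t}
  -u·u_x = \left(3 e^{t} - e^{x}\right) e^{x}
Sum: LHS = \left(3 e^{t} - e^{x}\right) e^{x} + 18 e^{2 t}
Given right-hand side: \left(3 e^{t} - e^{x}\right) e^{x}. Difference LHS − RHS = 18 e^{2 t} ≠ 0, so u is not a solution.

Answer: No, the LHS evaluates to \left(3 e^{t} - e^{x}\right) e^{x} + 18 e^{2 t}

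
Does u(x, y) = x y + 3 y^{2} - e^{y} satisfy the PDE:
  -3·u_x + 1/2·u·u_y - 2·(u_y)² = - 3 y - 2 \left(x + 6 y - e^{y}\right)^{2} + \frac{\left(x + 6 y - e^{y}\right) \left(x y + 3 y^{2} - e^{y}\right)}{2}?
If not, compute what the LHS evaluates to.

Answer: Yes

Derivation:
Evaluate each term of the left-hand side for u = x y + 3 y^{2} - e^{y}.
Derivatives:
  u_x = y
  u_y = x + 6 y - e^{y}
Terms:
  -3·u_x = - 3 y
  1/2·u·u_y = \frac{\left(x + 6 y - e^{y}\right) \left(x y + 3 y^{2} - e^{y}\right)}{2}
  -2·(u_y)² = - 2 \left(x + 6 y - e^{y}\right)^{2}
Sum: LHS = - 3 y - 2 \left(x + 6 y - e^{y}\right)^{2} + \frac{\left(x + 6 y - e^{y}\right) \left(x y + 3 y^{2} - e^{y}\right)}{2}
This is exactly the given right-hand side, so u is a solution.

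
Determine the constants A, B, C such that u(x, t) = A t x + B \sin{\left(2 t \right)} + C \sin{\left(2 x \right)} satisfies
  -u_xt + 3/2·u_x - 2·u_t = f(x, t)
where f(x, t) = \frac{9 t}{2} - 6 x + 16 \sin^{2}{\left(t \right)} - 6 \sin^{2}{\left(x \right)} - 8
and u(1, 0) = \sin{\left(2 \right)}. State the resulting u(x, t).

Substitute the ansatz u = A t x + B \sin{\left(2 t \right)} + C \sin{\left(2 x \right)} into the left-hand side.
Derivatives of the ansatz:
  u_xt = A
  u_x = A t + 2 C \cos{\left(2 x \right)}
  u_t = A x + 2 B \cos{\left(2 t \right)}
Term by term:
  -u_xt = - A
  3/2·u_x = \frac{3 A t}{2} + 3 C \cos{\left(2 x \right)}
  -2·u_t = - 2 A x - 4 B \cos{\left(2 t \right)}
So the left-hand side equals
  \frac{3 A t}{2} - 2 A x - A - 4 B \cos{\left(2 t \right)} + 3 C \cos{\left(2 x \right)}
This must equal f(x, t) identically; expanded, f = \frac{9 t}{2} - 6 x - 8 \cos{\left(2 t \right)} + 3 \cos{\left(2 x \right)} - 3.
Matching coefficients of the independent functions:
  [constant term]:  - A = -3
  [t]:  \frac{3 A}{2} = \frac{9}{2}
  [x]:  - 2 A = -6
  [\cos{\left(2 t \right)}]:  - 4 B = -8
  [\cos{\left(2 x \right)}]:  3 C = 3
Solving: A = 3, B = 2, C = 1.
Check against the point condition:
  u(1, 0) = \sin{\left(2 \right)}  ⟹  C \sin{\left(2 \right)} = \sin{\left(2 \right)}  ✓
Hence u(x, t) = 3 t x + 2 \sin{\left(2 t \right)} + \sin{\left(2 x \right)}.

Answer: u(x, t) = 3 t x + 2 \sin{\left(2 t \right)} + \sin{\left(2 x \right)}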